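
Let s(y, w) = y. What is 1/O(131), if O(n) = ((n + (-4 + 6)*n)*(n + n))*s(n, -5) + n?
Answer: 1/13488677 ≈ 7.4136e-8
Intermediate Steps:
O(n) = n + 6*n**3 (O(n) = ((n + (-4 + 6)*n)*(n + n))*n + n = ((n + 2*n)*(2*n))*n + n = ((3*n)*(2*n))*n + n = (6*n**2)*n + n = 6*n**3 + n = n + 6*n**3)
1/O(131) = 1/(131 + 6*131**3) = 1/(131 + 6*2248091) = 1/(131 + 13488546) = 1/13488677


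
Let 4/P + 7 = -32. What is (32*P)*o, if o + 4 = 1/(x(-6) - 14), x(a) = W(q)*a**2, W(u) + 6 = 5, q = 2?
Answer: 4288/325 ≈ 13.194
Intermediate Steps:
W(u) = -1 (W(u) = -6 + 5 = -1)
x(a) = -a**2
P = -4/39 (P = 4/(-7 - 32) = 4/(-39) = 4*(-1/39) = -4/39 ≈ -0.10256)
o = -201/50 (o = -4 + 1/(-1*(-6)**2 - 14) = -4 + 1/(-1*36 - 14) = -4 + 1/(-36 - 14) = -4 + 1/(-50) = -4 - 1/50 = -201/50 ≈ -4.0200)
(32*P)*o = (32*(-4/39))*(-201/50) = -128/39*(-201/50) = 4288/325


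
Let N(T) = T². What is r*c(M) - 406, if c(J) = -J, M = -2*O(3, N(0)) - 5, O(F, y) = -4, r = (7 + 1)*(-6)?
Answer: -262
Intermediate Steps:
r = -48 (r = 8*(-6) = -48)
M = 3 (M = -2*(-4) - 5 = 8 - 5 = 3)
r*c(M) - 406 = -(-48)*3 - 406 = -48*(-3) - 406 = 144 - 406 = -262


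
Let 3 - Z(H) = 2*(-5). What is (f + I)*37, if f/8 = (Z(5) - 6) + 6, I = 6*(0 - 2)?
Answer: 3404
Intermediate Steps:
I = -12 (I = 6*(-2) = -12)
Z(H) = 13 (Z(H) = 3 - 2*(-5) = 3 - 1*(-10) = 3 + 10 = 13)
f = 104 (f = 8*((13 - 6) + 6) = 8*(7 + 6) = 8*13 = 104)
(f + I)*37 = (104 - 12)*37 = 92*37 = 3404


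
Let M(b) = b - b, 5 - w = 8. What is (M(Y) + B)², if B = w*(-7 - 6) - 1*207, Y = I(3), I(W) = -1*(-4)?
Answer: 28224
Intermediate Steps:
w = -3 (w = 5 - 1*8 = 5 - 8 = -3)
I(W) = 4
Y = 4
M(b) = 0
B = -168 (B = -3*(-7 - 6) - 1*207 = -3*(-13) - 207 = 39 - 207 = -168)
(M(Y) + B)² = (0 - 168)² = (-168)² = 28224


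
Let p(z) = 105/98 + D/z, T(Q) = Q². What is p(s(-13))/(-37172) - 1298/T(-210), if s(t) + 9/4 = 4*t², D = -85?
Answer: -265600183/9016068600 ≈ -0.029459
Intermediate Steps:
s(t) = -9/4 + 4*t²
p(z) = 15/14 - 85/z (p(z) = 105/98 - 85/z = 105*(1/98) - 85/z = 15/14 - 85/z)
p(s(-13))/(-37172) - 1298/T(-210) = (15/14 - 85/(-9/4 + 4*(-13)²))/(-37172) - 1298/((-210)²) = (15/14 - 85/(-9/4 + 4*169))*(-1/37172) - 1298/44100 = (15/14 - 85/(-9/4 + 676))*(-1/37172) - 1298*1/44100 = (15/14 - 85/2695/4)*(-1/37172) - 649/22050 = (15/14 - 85*4/2695)*(-1/37172) - 649/22050 = (15/14 - 68/539)*(-1/37172) - 649/22050 = (1019/1078)*(-1/37172) - 649/22050 = -1019/40071416 - 649/22050 = -265600183/9016068600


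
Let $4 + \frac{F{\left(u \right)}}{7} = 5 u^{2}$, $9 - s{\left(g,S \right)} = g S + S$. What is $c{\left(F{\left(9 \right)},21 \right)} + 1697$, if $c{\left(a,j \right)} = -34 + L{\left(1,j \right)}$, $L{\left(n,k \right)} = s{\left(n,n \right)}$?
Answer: $1670$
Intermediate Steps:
$s{\left(g,S \right)} = 9 - S - S g$ ($s{\left(g,S \right)} = 9 - \left(g S + S\right) = 9 - \left(S g + S\right) = 9 - \left(S + S g\right) = 9 - S - S g$)
$F{\left(u \right)} = -28 + 35 u^{2}$ ($F{\left(u \right)} = -28 + 7 \cdot 5 u^{2} = -28 + 35 u^{2}$)
$L{\left(n,k \right)} = 9 - n - n^{2}$ ($L{\left(n,k \right)} = 9 - n - n n = 9 - n - n^{2}$)
$c{\left(a,j \right)} = -27$ ($c{\left(a,j \right)} = -34 - -7 = -34 + 7 = -27$)
$c{\left(F{\left(9 \right)},21 \right)} + 1697 = -27 + 1697 = 1670$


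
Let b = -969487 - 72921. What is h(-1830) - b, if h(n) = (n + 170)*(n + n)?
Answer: 7118008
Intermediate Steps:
b = -1042408
h(n) = 2*n*(170 + n) (h(n) = (170 + n)*(2*n) = 2*n*(170 + n))
h(-1830) - b = 2*(-1830)*(170 - 1830) - 1*(-1042408) = 2*(-1830)*(-1660) + 1042408 = 6075600 + 1042408 = 7118008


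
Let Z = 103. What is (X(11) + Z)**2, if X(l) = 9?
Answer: 12544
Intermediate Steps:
(X(11) + Z)**2 = (9 + 103)**2 = 112**2 = 12544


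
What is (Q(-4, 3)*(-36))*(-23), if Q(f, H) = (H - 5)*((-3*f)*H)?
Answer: -59616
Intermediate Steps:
Q(f, H) = -3*H*f*(-5 + H) (Q(f, H) = (-5 + H)*(-3*H*f) = -3*H*f*(-5 + H))
(Q(-4, 3)*(-36))*(-23) = ((3*3*(-4)*(5 - 1*3))*(-36))*(-23) = ((3*3*(-4)*(5 - 3))*(-36))*(-23) = ((3*3*(-4)*2)*(-36))*(-23) = -72*(-36)*(-23) = 2592*(-23) = -59616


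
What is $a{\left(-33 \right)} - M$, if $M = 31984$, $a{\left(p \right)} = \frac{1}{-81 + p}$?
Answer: $- \frac{3646177}{114} \approx -31984.0$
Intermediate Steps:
$a{\left(-33 \right)} - M = \frac{1}{-81 - 33} - 31984 = \frac{1}{-114} - 31984 = - \frac{1}{114} - 31984 = - \frac{3646177}{114}$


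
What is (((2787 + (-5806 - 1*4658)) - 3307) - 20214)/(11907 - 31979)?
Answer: 15599/10036 ≈ 1.5543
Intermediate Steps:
(((2787 + (-5806 - 1*4658)) - 3307) - 20214)/(11907 - 31979) = (((2787 + (-5806 - 4658)) - 3307) - 20214)/(-20072) = (((2787 - 10464) - 3307) - 20214)*(-1/20072) = ((-7677 - 3307) - 20214)*(-1/20072) = (-10984 - 20214)*(-1/20072) = -31198*(-1/20072) = 15599/10036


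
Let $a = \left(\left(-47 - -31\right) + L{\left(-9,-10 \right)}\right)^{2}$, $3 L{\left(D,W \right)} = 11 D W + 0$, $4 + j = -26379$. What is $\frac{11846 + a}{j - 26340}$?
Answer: $- \frac{110442}{52723} \approx -2.0948$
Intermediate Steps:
$j = -26383$ ($j = -4 - 26379 = -26383$)
$L{\left(D,W \right)} = \frac{11 D W}{3}$ ($L{\left(D,W \right)} = \frac{11 D W + 0}{3} = \frac{11 D W}{3}$)
$a = 98596$ ($a = \left(\left(-47 - -31\right) + \frac{11}{3} \left(-9\right) \left(-10\right)\right)^{2} = \left(\left(-47 + 31\right) + 330\right)^{2} = \left(-16 + 330\right)^{2} = 314^{2} = 98596$)
$\frac{11846 + a}{j - 26340} = \frac{11846 + 98596}{-26383 - 26340} = \frac{110442}{-52723} = 110442 \left(- \frac{1}{52723}\right) = - \frac{110442}{52723}$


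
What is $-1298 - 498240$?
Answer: $-499538$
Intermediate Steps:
$-1298 - 498240 = -499538$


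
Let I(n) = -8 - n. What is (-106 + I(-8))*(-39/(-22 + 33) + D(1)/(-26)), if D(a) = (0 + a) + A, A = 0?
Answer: 54325/143 ≈ 379.90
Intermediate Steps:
D(a) = a (D(a) = (0 + a) + 0 = a + 0 = a)
(-106 + I(-8))*(-39/(-22 + 33) + D(1)/(-26)) = (-106 + (-8 - 1*(-8)))*(-39/(-22 + 33) + 1/(-26)) = (-106 + (-8 + 8))*(-39/11 + 1*(-1/26)) = (-106 + 0)*(-39*1/11 - 1/26) = -106*(-39/11 - 1/26) = -106*(-1025/286) = 54325/143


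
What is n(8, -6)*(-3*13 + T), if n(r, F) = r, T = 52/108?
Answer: -8320/27 ≈ -308.15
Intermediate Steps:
T = 13/27 (T = 52*(1/108) = 13/27 ≈ 0.48148)
n(8, -6)*(-3*13 + T) = 8*(-3*13 + 13/27) = 8*(-39 + 13/27) = 8*(-1040/27) = -8320/27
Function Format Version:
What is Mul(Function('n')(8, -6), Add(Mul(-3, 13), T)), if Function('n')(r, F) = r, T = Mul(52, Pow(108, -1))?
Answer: Rational(-8320, 27) ≈ -308.15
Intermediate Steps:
T = Rational(13, 27) (T = Mul(52, Rational(1, 108)) = Rational(13, 27) ≈ 0.48148)
Mul(Function('n')(8, -6), Add(Mul(-3, 13), T)) = Mul(8, Add(Mul(-3, 13), Rational(13, 27))) = Mul(8, Add(-39, Rational(13, 27))) = Mul(8, Rational(-1040, 27)) = Rational(-8320, 27)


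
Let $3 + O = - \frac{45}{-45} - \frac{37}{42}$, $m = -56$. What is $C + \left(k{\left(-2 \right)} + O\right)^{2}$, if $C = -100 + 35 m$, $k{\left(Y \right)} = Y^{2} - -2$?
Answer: $- \frac{3616679}{1764} \approx -2050.3$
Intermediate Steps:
$k{\left(Y \right)} = 2 + Y^{2}$ ($k{\left(Y \right)} = Y^{2} + 2 = 2 + Y^{2}$)
$O = - \frac{121}{42}$ ($O = -3 - \left(-1 + \frac{37}{42}\right) = -3 - - \frac{5}{42} = -3 + \left(1 - \frac{37}{42}\right) = -3 + \frac{5}{42} = - \frac{121}{42} \approx -2.881$)
$C = -2060$ ($C = -100 + 35 \left(-56\right) = -100 - 1960 = -2060$)
$C + \left(k{\left(-2 \right)} + O\right)^{2} = -2060 + \left(\left(2 + \left(-2\right)^{2}\right) - \frac{121}{42}\right)^{2} = -2060 + \left(\left(2 + 4\right) - \frac{121}{42}\right)^{2} = -2060 + \left(6 - \frac{121}{42}\right)^{2} = -2060 + \left(\frac{131}{42}\right)^{2} = -2060 + \frac{17161}{1764} = - \frac{3616679}{1764}$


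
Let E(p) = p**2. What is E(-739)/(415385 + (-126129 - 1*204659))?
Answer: 546121/84597 ≈ 6.4556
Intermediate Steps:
E(-739)/(415385 + (-126129 - 1*204659)) = (-739)**2/(415385 + (-126129 - 1*204659)) = 546121/(415385 + (-126129 - 204659)) = 546121/(415385 - 330788) = 546121/84597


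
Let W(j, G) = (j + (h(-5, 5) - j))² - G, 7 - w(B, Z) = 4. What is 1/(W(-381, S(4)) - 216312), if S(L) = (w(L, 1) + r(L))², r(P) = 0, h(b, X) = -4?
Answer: -1/216305 ≈ -4.6231e-6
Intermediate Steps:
w(B, Z) = 3 (w(B, Z) = 7 - 1*4 = 7 - 4 = 3)
S(L) = 9 (S(L) = (3 + 0)² = 3² = 9)
W(j, G) = 16 - G (W(j, G) = (j + (-4 - j))² - G = (-4)² - G = 16 - G)
1/(W(-381, S(4)) - 216312) = 1/((16 - 1*9) - 216312) = 1/((16 - 9) - 216312) = 1/(7 - 216312) = 1/(-216305) = -1/216305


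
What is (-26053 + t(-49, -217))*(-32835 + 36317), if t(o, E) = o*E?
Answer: -53692440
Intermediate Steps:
t(o, E) = E*o
(-26053 + t(-49, -217))*(-32835 + 36317) = (-26053 - 217*(-49))*(-32835 + 36317) = (-26053 + 10633)*3482 = -15420*3482 = -53692440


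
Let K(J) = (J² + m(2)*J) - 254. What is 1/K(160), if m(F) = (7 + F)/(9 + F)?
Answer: 11/280246 ≈ 3.9251e-5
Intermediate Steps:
m(F) = (7 + F)/(9 + F)
K(J) = -254 + J² + 9*J/11 (K(J) = (J² + ((7 + 2)/(9 + 2))*J) - 254 = (J² + (9/11)*J) - 254 = (J² + ((1/11)*9)*J) - 254 = (J² + 9*J/11) - 254 = -254 + J² + 9*J/11)
1/K(160) = 1/(-254 + 160² + (9/11)*160) = 1/(-254 + 25600 + 1440/11) = 1/(280246/11) = 11/280246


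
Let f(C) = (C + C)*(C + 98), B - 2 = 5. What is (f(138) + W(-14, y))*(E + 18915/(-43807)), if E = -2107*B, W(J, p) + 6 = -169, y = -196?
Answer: -41973144264038/43807 ≈ -9.5814e+8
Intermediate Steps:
W(J, p) = -175 (W(J, p) = -6 - 169 = -175)
B = 7 (B = 2 + 5 = 7)
E = -14749 (E = -2107*7 = -14749)
f(C) = 2*C*(98 + C) (f(C) = (2*C)*(98 + C) = 2*C*(98 + C))
(f(138) + W(-14, y))*(E + 18915/(-43807)) = (2*138*(98 + 138) - 175)*(-14749 + 18915/(-43807)) = (2*138*236 - 175)*(-14749 + 18915*(-1/43807)) = (65136 - 175)*(-14749 - 18915/43807) = 64961*(-646128358/43807) = -41973144264038/43807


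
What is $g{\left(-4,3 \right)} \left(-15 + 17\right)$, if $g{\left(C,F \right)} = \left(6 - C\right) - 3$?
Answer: $14$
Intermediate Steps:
$g{\left(C,F \right)} = 3 - C$
$g{\left(-4,3 \right)} \left(-15 + 17\right) = \left(3 - -4\right) \left(-15 + 17\right) = \left(3 + 4\right) 2 = 7 \cdot 2 = 14$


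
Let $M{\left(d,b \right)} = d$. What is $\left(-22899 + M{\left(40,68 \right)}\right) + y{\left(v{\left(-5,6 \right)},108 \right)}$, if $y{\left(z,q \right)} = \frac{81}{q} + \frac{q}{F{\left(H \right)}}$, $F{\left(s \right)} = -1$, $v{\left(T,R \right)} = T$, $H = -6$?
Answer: $- \frac{91865}{4} \approx -22966.0$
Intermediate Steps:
$y{\left(z,q \right)} = - q + \frac{81}{q}$ ($y{\left(z,q \right)} = \frac{81}{q} + \frac{q}{-1} = \frac{81}{q} + q \left(-1\right) = \frac{81}{q} - q = - q + \frac{81}{q}$)
$\left(-22899 + M{\left(40,68 \right)}\right) + y{\left(v{\left(-5,6 \right)},108 \right)} = \left(-22899 + 40\right) + \left(\left(-1\right) 108 + \frac{81}{108}\right) = -22859 + \left(-108 + 81 \cdot \frac{1}{108}\right) = -22859 + \left(-108 + \frac{3}{4}\right) = -22859 - \frac{429}{4} = - \frac{91865}{4}$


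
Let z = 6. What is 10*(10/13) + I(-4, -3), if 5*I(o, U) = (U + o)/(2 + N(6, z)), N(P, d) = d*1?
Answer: 3909/520 ≈ 7.5173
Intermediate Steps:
N(P, d) = d
I(o, U) = U/40 + o/40 (I(o, U) = ((U + o)/(2 + 6))/5 = ((U + o)/8)/5 = ((U + o)*(1/8))/5 = (U/8 + o/8)/5 = U/40 + o/40)
10*(10/13) + I(-4, -3) = 10*(10/13) + ((1/40)*(-3) + (1/40)*(-4)) = 10*(10*(1/13)) + (-3/40 - 1/10) = 10*(10/13) - 7/40 = 100/13 - 7/40 = 3909/520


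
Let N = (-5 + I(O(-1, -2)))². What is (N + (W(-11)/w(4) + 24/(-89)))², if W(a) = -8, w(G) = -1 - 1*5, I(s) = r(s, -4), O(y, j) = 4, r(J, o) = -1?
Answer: 97930816/71289 ≈ 1373.7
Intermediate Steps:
I(s) = -1
w(G) = -6 (w(G) = -1 - 5 = -6)
N = 36 (N = (-5 - 1)² = (-6)² = 36)
(N + (W(-11)/w(4) + 24/(-89)))² = (36 + (-8/(-6) + 24/(-89)))² = (36 + (-8*(-⅙) + 24*(-1/89)))² = (36 + (4/3 - 24/89))² = (36 + 284/267)² = (9896/267)² = 97930816/71289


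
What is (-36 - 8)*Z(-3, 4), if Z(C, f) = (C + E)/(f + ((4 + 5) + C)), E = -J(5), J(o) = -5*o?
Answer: -484/5 ≈ -96.800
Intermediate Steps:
E = 25 (E = -(-5)*5 = -1*(-25) = 25)
Z(C, f) = (25 + C)/(9 + C + f) (Z(C, f) = (C + 25)/(f + ((4 + 5) + C)) = (25 + C)/(f + (9 + C)) = (25 + C)/(9 + C + f))
(-36 - 8)*Z(-3, 4) = (-36 - 8)*((25 - 3)/(9 - 3 + 4)) = -44*22/10 = -22*22/5 = -44*11/5 = -484/5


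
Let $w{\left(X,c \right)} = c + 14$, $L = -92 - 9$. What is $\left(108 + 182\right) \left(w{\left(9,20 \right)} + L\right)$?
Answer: $-19430$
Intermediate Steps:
$L = -101$ ($L = -92 - 9 = -101$)
$w{\left(X,c \right)} = 14 + c$
$\left(108 + 182\right) \left(w{\left(9,20 \right)} + L\right) = \left(108 + 182\right) \left(\left(14 + 20\right) - 101\right) = 290 \left(34 - 101\right) = 290 \left(-67\right) = -19430$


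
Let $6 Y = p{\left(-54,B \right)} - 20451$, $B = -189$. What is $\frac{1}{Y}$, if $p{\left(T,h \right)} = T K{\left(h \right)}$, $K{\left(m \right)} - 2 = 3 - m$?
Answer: $- \frac{2}{10309} \approx -0.00019401$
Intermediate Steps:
$K{\left(m \right)} = 5 - m$ ($K{\left(m \right)} = 2 - \left(-3 + m\right) = 5 - m$)
$p{\left(T,h \right)} = T \left(5 - h\right)$
$Y = - \frac{10309}{2}$ ($Y = \frac{- 54 \left(5 - -189\right) - 20451}{6} = \frac{- 54 \left(5 + 189\right) - 20451}{6} = \frac{\left(-54\right) 194 - 20451}{6} = \frac{-10476 - 20451}{6} = \frac{1}{6} \left(-30927\right) = - \frac{10309}{2} \approx -5154.5$)
$\frac{1}{Y} = \frac{1}{- \frac{10309}{2}} = - \frac{2}{10309}$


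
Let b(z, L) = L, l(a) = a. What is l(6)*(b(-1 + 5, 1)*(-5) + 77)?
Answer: 432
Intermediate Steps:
l(6)*(b(-1 + 5, 1)*(-5) + 77) = 6*(1*(-5) + 77) = 6*(-5 + 77) = 6*72 = 432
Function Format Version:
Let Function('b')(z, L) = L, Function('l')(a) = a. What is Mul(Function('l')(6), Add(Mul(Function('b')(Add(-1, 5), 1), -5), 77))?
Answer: 432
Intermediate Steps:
Mul(Function('l')(6), Add(Mul(Function('b')(Add(-1, 5), 1), -5), 77)) = Mul(6, Add(Mul(1, -5), 77)) = Mul(6, Add(-5, 77)) = Mul(6, 72) = 432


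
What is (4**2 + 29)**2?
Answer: 2025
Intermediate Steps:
(4**2 + 29)**2 = (16 + 29)**2 = 45**2 = 2025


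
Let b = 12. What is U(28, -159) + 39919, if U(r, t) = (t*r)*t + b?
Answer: 747799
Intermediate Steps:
U(r, t) = 12 + r*t**2 (U(r, t) = (t*r)*t + 12 = (r*t)*t + 12 = r*t**2 + 12 = 12 + r*t**2)
U(28, -159) + 39919 = (12 + 28*(-159)**2) + 39919 = (12 + 28*25281) + 39919 = (12 + 707868) + 39919 = 707880 + 39919 = 747799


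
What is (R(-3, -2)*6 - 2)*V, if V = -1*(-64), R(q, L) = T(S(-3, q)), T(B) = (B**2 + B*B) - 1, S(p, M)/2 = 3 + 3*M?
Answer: 110080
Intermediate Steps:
S(p, M) = 6 + 6*M (S(p, M) = 2*(3 + 3*M) = 6 + 6*M)
T(B) = -1 + 2*B**2 (T(B) = (B**2 + B**2) - 1 = 2*B**2 - 1 = -1 + 2*B**2)
R(q, L) = -1 + 2*(6 + 6*q)**2
V = 64
(R(-3, -2)*6 - 2)*V = ((-1 + 72*(1 - 3)**2)*6 - 2)*64 = ((-1 + 72*(-2)**2)*6 - 2)*64 = ((-1 + 72*4)*6 - 2)*64 = ((-1 + 288)*6 - 2)*64 = (287*6 - 2)*64 = (1722 - 2)*64 = 1720*64 = 110080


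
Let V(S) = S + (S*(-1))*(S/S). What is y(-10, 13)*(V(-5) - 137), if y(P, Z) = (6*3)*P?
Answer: 24660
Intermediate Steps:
y(P, Z) = 18*P
V(S) = 0 (V(S) = S - S*1 = S - S = 0)
y(-10, 13)*(V(-5) - 137) = (18*(-10))*(0 - 137) = -180*(-137) = 24660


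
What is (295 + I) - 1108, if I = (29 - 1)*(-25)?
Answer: -1513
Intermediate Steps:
I = -700 (I = 28*(-25) = -700)
(295 + I) - 1108 = (295 - 700) - 1108 = -405 - 1108 = -1513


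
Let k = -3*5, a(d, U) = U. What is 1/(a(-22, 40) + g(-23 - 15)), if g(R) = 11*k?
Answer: -1/125 ≈ -0.0080000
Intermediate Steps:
k = -15
g(R) = -165 (g(R) = 11*(-15) = -165)
1/(a(-22, 40) + g(-23 - 15)) = 1/(40 - 165) = 1/(-125) = -1/125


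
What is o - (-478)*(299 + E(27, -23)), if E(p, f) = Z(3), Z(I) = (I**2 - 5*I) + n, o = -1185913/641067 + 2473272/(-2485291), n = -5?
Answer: 219326989423332101/1593238045497 ≈ 1.3766e+5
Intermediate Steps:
o = -4532871966907/1593238045497 (o = -1185913*1/641067 + 2473272*(-1/2485291) = -1185913/641067 - 2473272/2485291 = -4532871966907/1593238045497 ≈ -2.8451)
Z(I) = -5 + I**2 - 5*I (Z(I) = (I**2 - 5*I) - 5 = -5 + I**2 - 5*I)
E(p, f) = -11 (E(p, f) = -5 + 3**2 - 5*3 = -5 + 9 - 15 = -11)
o - (-478)*(299 + E(27, -23)) = -4532871966907/1593238045497 - (-478)*(299 - 11) = -4532871966907/1593238045497 - (-478)*288 = -4532871966907/1593238045497 - 1*(-137664) = -4532871966907/1593238045497 + 137664 = 219326989423332101/1593238045497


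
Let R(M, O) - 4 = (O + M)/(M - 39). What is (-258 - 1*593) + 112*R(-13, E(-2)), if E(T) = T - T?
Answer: -375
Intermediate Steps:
E(T) = 0
R(M, O) = 4 + (M + O)/(-39 + M) (R(M, O) = 4 + (O + M)/(M - 39) = 4 + (M + O)/(-39 + M))
(-258 - 1*593) + 112*R(-13, E(-2)) = (-258 - 1*593) + 112*((-156 + 0 + 5*(-13))/(-39 - 13)) = (-258 - 593) + 112*((-156 + 0 - 65)/(-52)) = -851 + 112*(-1/52*(-221)) = -851 + 112*(17/4) = -851 + 476 = -375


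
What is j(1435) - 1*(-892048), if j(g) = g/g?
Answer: 892049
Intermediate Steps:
j(g) = 1
j(1435) - 1*(-892048) = 1 - 1*(-892048) = 1 + 892048 = 892049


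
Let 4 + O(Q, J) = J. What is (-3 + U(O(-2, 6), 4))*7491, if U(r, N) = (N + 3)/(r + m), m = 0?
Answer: 7491/2 ≈ 3745.5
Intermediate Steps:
O(Q, J) = -4 + J
U(r, N) = (3 + N)/r (U(r, N) = (N + 3)/(r + 0) = (3 + N)/r)
(-3 + U(O(-2, 6), 4))*7491 = (-3 + (3 + 4)/(-4 + 6))*7491 = (-3 + 7/2)*7491 = (1/2)*7491 = 7491/2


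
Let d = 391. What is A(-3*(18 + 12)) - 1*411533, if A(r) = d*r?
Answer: -446723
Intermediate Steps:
A(r) = 391*r
A(-3*(18 + 12)) - 1*411533 = 391*(-3*(18 + 12)) - 1*411533 = 391*(-3*30) - 411533 = 391*(-90) - 411533 = -35190 - 411533 = -446723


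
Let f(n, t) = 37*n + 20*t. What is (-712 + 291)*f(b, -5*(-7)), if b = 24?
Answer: -668548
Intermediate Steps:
f(n, t) = 20*t + 37*n
(-712 + 291)*f(b, -5*(-7)) = (-712 + 291)*(20*(-5*(-7)) + 37*24) = -421*(20*35 + 888) = -421*(700 + 888) = -421*1588 = -668548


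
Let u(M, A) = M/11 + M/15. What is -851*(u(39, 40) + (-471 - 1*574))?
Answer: 48623587/55 ≈ 8.8407e+5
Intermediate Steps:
u(M, A) = 26*M/165 (u(M, A) = M*(1/11) + M*(1/15) = M/11 + M/15 = 26*M/165)
-851*(u(39, 40) + (-471 - 1*574)) = -851*((26/165)*39 + (-471 - 1*574)) = -851*(338/55 + (-471 - 574)) = -851*(338/55 - 1045) = -851*(-57137/55) = 48623587/55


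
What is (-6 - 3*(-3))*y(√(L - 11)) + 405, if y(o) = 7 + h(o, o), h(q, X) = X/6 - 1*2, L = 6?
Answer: 420 + I*√5/2 ≈ 420.0 + 1.118*I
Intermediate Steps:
h(q, X) = -2 + X/6 (h(q, X) = X*(⅙) - 2 = X/6 - 2 = -2 + X/6)
y(o) = 5 + o/6 (y(o) = 7 + (-2 + o/6) = 5 + o/6)
(-6 - 3*(-3))*y(√(L - 11)) + 405 = (-6 - 3*(-3))*(5 + √(6 - 11)/6) + 405 = (-6 + 9)*(5 + √(-5)/6) + 405 = 3*(5 + (I*√5)/6) + 405 = 3*(5 + I*√5/6) + 405 = (15 + I*√5/2) + 405 = 420 + I*√5/2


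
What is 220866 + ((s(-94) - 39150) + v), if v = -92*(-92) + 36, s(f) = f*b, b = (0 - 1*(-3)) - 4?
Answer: 190310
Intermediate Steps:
b = -1 (b = (0 + 3) - 4 = 3 - 4 = -1)
s(f) = -f (s(f) = f*(-1) = -f)
v = 8500 (v = 8464 + 36 = 8500)
220866 + ((s(-94) - 39150) + v) = 220866 + ((-1*(-94) - 39150) + 8500) = 220866 + ((94 - 39150) + 8500) = 220866 + (-39056 + 8500) = 220866 - 30556 = 190310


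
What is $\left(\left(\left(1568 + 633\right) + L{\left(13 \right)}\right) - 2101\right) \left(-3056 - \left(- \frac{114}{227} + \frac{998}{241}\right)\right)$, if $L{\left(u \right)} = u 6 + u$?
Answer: $- \frac{31970279824}{54707} \approx -5.8439 \cdot 10^{5}$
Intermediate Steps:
$L{\left(u \right)} = 7 u$ ($L{\left(u \right)} = 6 u + u = 7 u$)
$\left(\left(\left(1568 + 633\right) + L{\left(13 \right)}\right) - 2101\right) \left(-3056 - \left(- \frac{114}{227} + \frac{998}{241}\right)\right) = \left(\left(\left(1568 + 633\right) + 7 \cdot 13\right) - 2101\right) \left(-3056 - \left(- \frac{114}{227} + \frac{998}{241}\right)\right) = \left(\left(2201 + 91\right) - 2101\right) \left(-3056 - \frac{199072}{54707}\right) = \left(2292 - 2101\right) \left(-3056 + \left(- \frac{998}{241} + \frac{114}{227}\right)\right) = 191 \left(-3056 - \frac{199072}{54707}\right) = 191 \left(- \frac{167383664}{54707}\right) = - \frac{31970279824}{54707}$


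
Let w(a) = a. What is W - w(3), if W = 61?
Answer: 58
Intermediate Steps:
W - w(3) = 61 - 1*3 = 61 - 3 = 58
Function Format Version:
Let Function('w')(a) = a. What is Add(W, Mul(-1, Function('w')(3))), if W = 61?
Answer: 58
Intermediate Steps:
Add(W, Mul(-1, Function('w')(3))) = Add(61, Mul(-1, 3)) = Add(61, -3) = 58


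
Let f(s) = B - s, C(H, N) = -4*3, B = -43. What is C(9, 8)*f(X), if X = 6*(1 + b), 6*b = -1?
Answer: 576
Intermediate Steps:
b = -1/6 (b = (1/6)*(-1) = -1/6 ≈ -0.16667)
C(H, N) = -12
X = 5 (X = 6*(1 - 1/6) = 6*(5/6) = 5)
f(s) = -43 - s
C(9, 8)*f(X) = -12*(-43 - 1*5) = -12*(-43 - 5) = -12*(-48) = 576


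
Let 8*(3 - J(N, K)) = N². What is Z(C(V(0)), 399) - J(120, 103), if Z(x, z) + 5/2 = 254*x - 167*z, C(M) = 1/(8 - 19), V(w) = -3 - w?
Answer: -1426955/22 ≈ -64862.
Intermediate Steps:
J(N, K) = 3 - N²/8
C(M) = -1/11 (C(M) = 1/(-11) = -1/11)
Z(x, z) = -5/2 - 167*z + 254*x (Z(x, z) = -5/2 + (254*x - 167*z) = -5/2 + (-167*z + 254*x) = -5/2 - 167*z + 254*x)
Z(C(V(0)), 399) - J(120, 103) = (-5/2 - 167*399 + 254*(-1/11)) - (3 - ⅛*120²) = (-5/2 - 66633 - 254/11) - (3 - ⅛*14400) = -1466489/22 - (3 - 1800) = -1466489/22 - 1*(-1797) = -1466489/22 + 1797 = -1426955/22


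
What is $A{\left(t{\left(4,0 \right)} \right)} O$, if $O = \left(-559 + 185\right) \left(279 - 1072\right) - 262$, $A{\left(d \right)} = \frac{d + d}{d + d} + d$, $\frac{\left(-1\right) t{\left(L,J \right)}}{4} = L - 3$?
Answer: $-888960$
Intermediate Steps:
$t{\left(L,J \right)} = 12 - 4 L$ ($t{\left(L,J \right)} = - 4 \left(L - 3\right) = - 4 \left(-3 + L\right) = 12 - 4 L$)
$A{\left(d \right)} = 1 + d$ ($A{\left(d \right)} = \frac{2 d}{2 d} + d = 2 d \frac{1}{2 d} + d = 1 + d$)
$O = 296320$ ($O = \left(-374\right) \left(-793\right) - 262 = 296582 - 262 = 296320$)
$A{\left(t{\left(4,0 \right)} \right)} O = \left(1 + \left(12 - 16\right)\right) 296320 = \left(1 - 4\right) 296320 = \left(-3\right) 296320 = -888960$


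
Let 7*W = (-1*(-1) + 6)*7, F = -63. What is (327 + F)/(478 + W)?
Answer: 264/485 ≈ 0.54433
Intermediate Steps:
W = 7 (W = ((-1*(-1) + 6)*7)/7 = ((1 + 6)*7)/7 = (7*7)/7 = (1/7)*49 = 7)
(327 + F)/(478 + W) = (327 - 63)/(478 + 7) = 264/485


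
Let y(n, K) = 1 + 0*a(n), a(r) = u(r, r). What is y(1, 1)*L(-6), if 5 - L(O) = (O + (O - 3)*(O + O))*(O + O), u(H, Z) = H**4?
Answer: 1229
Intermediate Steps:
a(r) = r**4
L(O) = 5 - 2*O*(O + 2*O*(-3 + O)) (L(O) = 5 - (O + (O - 3)*(O + O))*(O + O) = 5 - (O + (-3 + O)*(2*O))*2*O = 5 - (O + 2*O*(-3 + O))*2*O = 5 - 2*O*(O + 2*O*(-3 + O)))
y(n, K) = 1 (y(n, K) = 1 + 0*n**4 = 1 + 0 = 1)
y(1, 1)*L(-6) = 1*(5 - 4*(-6)**3 + 10*(-6)**2) = 1*(5 - 4*(-216) + 10*36) = 1*(5 + 864 + 360) = 1*1229 = 1229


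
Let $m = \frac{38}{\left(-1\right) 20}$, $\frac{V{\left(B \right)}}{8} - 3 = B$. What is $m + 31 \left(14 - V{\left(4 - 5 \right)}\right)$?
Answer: $- \frac{639}{10} \approx -63.9$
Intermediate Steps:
$V{\left(B \right)} = 24 + 8 B$
$m = - \frac{19}{10}$ ($m = \frac{38}{-20} = 38 \left(- \frac{1}{20}\right) = - \frac{19}{10} \approx -1.9$)
$m + 31 \left(14 - V{\left(4 - 5 \right)}\right) = - \frac{19}{10} + 31 \left(14 - \left(24 + 8 \left(4 - 5\right)\right)\right) = - \frac{19}{10} + 31 \left(14 - \left(24 + 8 \left(-1\right)\right)\right) = - \frac{19}{10} + 31 \left(14 - \left(24 - 8\right)\right) = - \frac{19}{10} + 31 \left(14 - 16\right) = - \frac{19}{10} + 31 \left(-2\right) = - \frac{19}{10} - 62 = - \frac{639}{10}$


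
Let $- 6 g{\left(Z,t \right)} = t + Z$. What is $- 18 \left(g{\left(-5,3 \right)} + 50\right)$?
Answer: $-906$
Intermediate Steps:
$g{\left(Z,t \right)} = - \frac{Z}{6} - \frac{t}{6}$ ($g{\left(Z,t \right)} = - \frac{t + Z}{6} = - \frac{Z + t}{6} = - \frac{Z}{6} - \frac{t}{6}$)
$- 18 \left(g{\left(-5,3 \right)} + 50\right) = - 18 \left(\left(\left(- \frac{1}{6}\right) \left(-5\right) - \frac{1}{2}\right) + 50\right) = - 18 \left(\left(\frac{5}{6} - \frac{1}{2}\right) + 50\right) = - 18 \left(\frac{1}{3} + 50\right) = \left(-18\right) \frac{151}{3} = -906$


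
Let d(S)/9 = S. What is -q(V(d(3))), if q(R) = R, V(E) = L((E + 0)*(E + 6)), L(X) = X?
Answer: -891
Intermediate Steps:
d(S) = 9*S
V(E) = E*(6 + E) (V(E) = (E + 0)*(E + 6) = E*(6 + E))
-q(V(d(3))) = -9*3*(6 + 9*3) = -27*(6 + 27) = -27*33 = -1*891 = -891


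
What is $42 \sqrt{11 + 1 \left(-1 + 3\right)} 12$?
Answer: $504 \sqrt{13} \approx 1817.2$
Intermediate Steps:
$42 \sqrt{11 + 1 \left(-1 + 3\right)} 12 = 42 \sqrt{11 + 1 \cdot 2} \cdot 12 = 42 \sqrt{11 + 2} \cdot 12 = 42 \sqrt{13} \cdot 12 = 504 \sqrt{13}$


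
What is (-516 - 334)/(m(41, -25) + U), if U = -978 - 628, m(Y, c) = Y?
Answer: 170/313 ≈ 0.54313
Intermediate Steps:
U = -1606
(-516 - 334)/(m(41, -25) + U) = (-516 - 334)/(41 - 1606) = -850/(-1565) = -850*(-1/1565) = 170/313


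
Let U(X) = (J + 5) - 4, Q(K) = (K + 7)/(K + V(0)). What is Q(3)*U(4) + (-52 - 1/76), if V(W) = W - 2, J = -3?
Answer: -5473/76 ≈ -72.013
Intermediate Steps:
V(W) = -2 + W
Q(K) = (7 + K)/(-2 + K) (Q(K) = (K + 7)/(K + (-2 + 0)) = (7 + K)/(K - 2) = (7 + K)/(-2 + K))
U(X) = -2 (U(X) = (-3 + 5) - 4 = 2 - 4 = -2)
Q(3)*U(4) + (-52 - 1/76) = ((7 + 3)/(-2 + 3))*(-2) + (-52 - 1/76) = (10/1)*(-2) + (-52 - 1*1/76) = (1*10)*(-2) + (-52 - 1/76) = 10*(-2) - 3953/76 = -20 - 3953/76 = -5473/76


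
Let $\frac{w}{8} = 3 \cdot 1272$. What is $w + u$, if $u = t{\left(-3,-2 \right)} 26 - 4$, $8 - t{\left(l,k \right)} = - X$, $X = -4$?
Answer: $30628$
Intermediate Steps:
$w = 30528$ ($w = 8 \cdot 3 \cdot 1272 = 8 \cdot 3816 = 30528$)
$t{\left(l,k \right)} = 4$ ($t{\left(l,k \right)} = 8 - \left(-1\right) \left(-4\right) = 8 - 4 = 4$)
$u = 100$ ($u = 4 \cdot 26 - 4 = 104 - 4 = 100$)
$w + u = 30528 + 100 = 30628$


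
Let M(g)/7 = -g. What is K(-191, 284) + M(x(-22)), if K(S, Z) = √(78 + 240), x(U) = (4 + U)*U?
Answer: -2772 + √318 ≈ -2754.2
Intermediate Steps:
x(U) = U*(4 + U)
K(S, Z) = √318
M(g) = -7*g (M(g) = 7*(-g) = -7*g)
K(-191, 284) + M(x(-22)) = √318 - (-154)*(4 - 22) = √318 - (-154)*(-18) = √318 - 7*396 = √318 - 2772 = -2772 + √318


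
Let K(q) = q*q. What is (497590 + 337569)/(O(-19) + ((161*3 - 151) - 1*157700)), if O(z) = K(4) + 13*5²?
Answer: -64243/12079 ≈ -5.3186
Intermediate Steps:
K(q) = q²
O(z) = 341 (O(z) = 4² + 13*5² = 16 + 13*25 = 16 + 325 = 341)
(497590 + 337569)/(O(-19) + ((161*3 - 151) - 1*157700)) = (497590 + 337569)/(341 + ((161*3 - 151) - 1*157700)) = 835159/(341 + ((483 - 151) - 157700)) = 835159/(341 + (332 - 157700)) = 835159/(341 - 157368) = 835159/(-157027) = 835159*(-1/157027) = -64243/12079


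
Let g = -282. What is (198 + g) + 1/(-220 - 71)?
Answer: -24445/291 ≈ -84.003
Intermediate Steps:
(198 + g) + 1/(-220 - 71) = (198 - 282) + 1/(-220 - 71) = -84 + 1/(-291) = -84 - 1/291 = -24445/291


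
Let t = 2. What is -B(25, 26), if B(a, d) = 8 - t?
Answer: -6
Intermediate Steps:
B(a, d) = 6 (B(a, d) = 8 - 1*2 = 8 - 2 = 6)
-B(25, 26) = -1*6 = -6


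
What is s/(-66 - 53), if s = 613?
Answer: -613/119 ≈ -5.1513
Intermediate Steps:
s/(-66 - 53) = 613/(-66 - 53) = 613/(-119) = -1/119*613 = -613/119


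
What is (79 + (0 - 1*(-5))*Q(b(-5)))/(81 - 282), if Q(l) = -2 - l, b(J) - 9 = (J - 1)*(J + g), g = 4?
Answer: 2/67 ≈ 0.029851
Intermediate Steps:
b(J) = 9 + (-1 + J)*(4 + J) (b(J) = 9 + (J - 1)*(J + 4) = 9 + (-1 + J)*(4 + J))
(79 + (0 - 1*(-5))*Q(b(-5)))/(81 - 282) = (79 + (0 - 1*(-5))*(-2 - (5 + (-5)² + 3*(-5))))/(81 - 282) = (79 + (0 + 5)*(-2 - (5 + 25 - 15)))/(-201) = (79 + 5*(-2 - 1*15))*(-1/201) = (79 + 5*(-2 - 15))*(-1/201) = (79 + 5*(-17))*(-1/201) = (79 - 85)*(-1/201) = -6*(-1/201) = 2/67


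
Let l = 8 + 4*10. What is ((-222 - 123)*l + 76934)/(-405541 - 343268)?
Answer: -60374/748809 ≈ -0.080627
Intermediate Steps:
l = 48 (l = 8 + 40 = 48)
((-222 - 123)*l + 76934)/(-405541 - 343268) = ((-222 - 123)*48 + 76934)/(-405541 - 343268) = (-345*48 + 76934)/(-748809) = (-16560 + 76934)*(-1/748809) = 60374*(-1/748809) = -60374/748809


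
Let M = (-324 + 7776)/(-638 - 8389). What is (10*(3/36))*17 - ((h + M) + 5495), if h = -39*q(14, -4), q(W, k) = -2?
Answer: -33448091/6018 ≈ -5558.0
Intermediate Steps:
M = -828/1003 (M = 7452/(-9027) = 7452*(-1/9027) = -828/1003 ≈ -0.82552)
h = 78 (h = -39*(-2) = 78)
(10*(3/36))*17 - ((h + M) + 5495) = (10*(3/36))*17 - ((78 - 828/1003) + 5495) = (10*(3*(1/36)))*17 - (77406/1003 + 5495) = (10*(1/12))*17 - 1*5588891/1003 = (⅚)*17 - 5588891/1003 = 85/6 - 5588891/1003 = -33448091/6018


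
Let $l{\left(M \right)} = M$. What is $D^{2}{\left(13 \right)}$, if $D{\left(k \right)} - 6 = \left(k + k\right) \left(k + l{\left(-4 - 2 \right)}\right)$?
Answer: $35344$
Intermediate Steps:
$D{\left(k \right)} = 6 + 2 k \left(-6 + k\right)$ ($D{\left(k \right)} = 6 + \left(k + k\right) \left(k - 6\right) = 6 + 2 k \left(k - 6\right) = 6 + 2 k \left(-6 + k\right)$)
$D^{2}{\left(13 \right)} = \left(6 - 156 + 2 \cdot 13^{2}\right)^{2} = \left(6 - 156 + 2 \cdot 169\right)^{2} = \left(6 - 156 + 338\right)^{2} = 188^{2} = 35344$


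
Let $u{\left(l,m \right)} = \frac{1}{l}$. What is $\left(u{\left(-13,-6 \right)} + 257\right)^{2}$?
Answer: $\frac{11155600}{169} \approx 66010.0$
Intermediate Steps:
$\left(u{\left(-13,-6 \right)} + 257\right)^{2} = \left(\frac{1}{-13} + 257\right)^{2} = \left(- \frac{1}{13} + 257\right)^{2} = \left(\frac{3340}{13}\right)^{2} = \frac{11155600}{169}$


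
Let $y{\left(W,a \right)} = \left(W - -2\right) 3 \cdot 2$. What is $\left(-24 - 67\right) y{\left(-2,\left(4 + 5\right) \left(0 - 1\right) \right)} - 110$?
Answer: $-110$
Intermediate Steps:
$y{\left(W,a \right)} = 12 + 6 W$ ($y{\left(W,a \right)} = \left(W + 2\right) 3 \cdot 2 = \left(2 + W\right) 3 \cdot 2 = \left(6 + 3 W\right) 2 = 12 + 6 W$)
$\left(-24 - 67\right) y{\left(-2,\left(4 + 5\right) \left(0 - 1\right) \right)} - 110 = \left(-24 - 67\right) \left(12 + 6 \left(-2\right)\right) - 110 = \left(-24 - 67\right) \left(12 - 12\right) - 110 = \left(-91\right) 0 - 110 = 0 - 110 = -110$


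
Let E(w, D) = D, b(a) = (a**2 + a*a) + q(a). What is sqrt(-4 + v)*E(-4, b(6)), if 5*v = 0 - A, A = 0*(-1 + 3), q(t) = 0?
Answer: 144*I ≈ 144.0*I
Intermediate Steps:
A = 0 (A = 0*2 = 0)
b(a) = 2*a**2 (b(a) = (a**2 + a*a) + 0 = (a**2 + a**2) + 0 = 2*a**2 + 0 = 2*a**2)
v = 0 (v = (0 - 1*0)/5 = (0 + 0)/5 = (1/5)*0 = 0)
sqrt(-4 + v)*E(-4, b(6)) = sqrt(-4 + 0)*(2*6**2) = sqrt(-4)*(2*36) = (2*I)*72 = 144*I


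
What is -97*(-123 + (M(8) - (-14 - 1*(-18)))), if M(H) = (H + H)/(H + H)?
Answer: 12222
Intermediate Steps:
M(H) = 1 (M(H) = (2*H)/((2*H)) = (2*H)*(1/(2*H)) = 1)
-97*(-123 + (M(8) - (-14 - 1*(-18)))) = -97*(-123 + (1 - (-14 - 1*(-18)))) = -97*(-123 + (1 - (-14 + 18))) = -97*(-123 + (1 - 1*4)) = -97*(-123 + (1 - 4)) = -97*(-123 - 3) = -97*(-126) = 12222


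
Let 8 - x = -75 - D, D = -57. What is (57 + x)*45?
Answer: 3735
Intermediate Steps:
x = 26 (x = 8 - (-75 - 1*(-57)) = 8 - (-75 + 57) = 8 - 1*(-18) = 8 + 18 = 26)
(57 + x)*45 = (57 + 26)*45 = 83*45 = 3735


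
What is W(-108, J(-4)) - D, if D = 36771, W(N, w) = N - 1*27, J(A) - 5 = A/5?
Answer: -36906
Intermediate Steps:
J(A) = 5 + A/5
W(N, w) = -27 + N (W(N, w) = N - 27 = -27 + N)
W(-108, J(-4)) - D = (-27 - 108) - 1*36771 = -135 - 36771 = -36906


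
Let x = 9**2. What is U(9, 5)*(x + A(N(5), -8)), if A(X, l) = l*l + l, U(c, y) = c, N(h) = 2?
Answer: 1233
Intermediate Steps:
A(X, l) = l + l**2 (A(X, l) = l**2 + l = l + l**2)
x = 81
U(9, 5)*(x + A(N(5), -8)) = 9*(81 - 8*(1 - 8)) = 9*(81 - 8*(-7)) = 9*(81 + 56) = 9*137 = 1233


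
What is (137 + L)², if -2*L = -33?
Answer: 94249/4 ≈ 23562.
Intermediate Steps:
L = 33/2 (L = -½*(-33) = 33/2 ≈ 16.500)
(137 + L)² = (137 + 33/2)² = (307/2)² = 94249/4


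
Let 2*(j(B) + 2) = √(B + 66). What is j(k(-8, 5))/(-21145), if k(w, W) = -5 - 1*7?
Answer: 2/21145 - 3*√6/42290 ≈ -7.9179e-5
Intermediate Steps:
k(w, W) = -12 (k(w, W) = -5 - 7 = -12)
j(B) = -2 + √(66 + B)/2 (j(B) = -2 + √(B + 66)/2 = -2 + √(66 + B)/2)
j(k(-8, 5))/(-21145) = (-2 + √(66 - 12)/2)/(-21145) = (-2 + √54/2)*(-1/21145) = (-2 + (3*√6)/2)*(-1/21145) = (-2 + 3*√6/2)*(-1/21145) = 2/21145 - 3*√6/42290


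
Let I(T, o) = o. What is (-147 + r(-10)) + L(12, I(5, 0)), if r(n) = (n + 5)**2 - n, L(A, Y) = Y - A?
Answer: -124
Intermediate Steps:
r(n) = (5 + n)**2 - n
(-147 + r(-10)) + L(12, I(5, 0)) = (-147 + ((5 - 10)**2 - 1*(-10))) + (0 - 1*12) = (-147 + ((-5)**2 + 10)) + (0 - 12) = (-147 + (25 + 10)) - 12 = (-147 + 35) - 12 = -112 - 12 = -124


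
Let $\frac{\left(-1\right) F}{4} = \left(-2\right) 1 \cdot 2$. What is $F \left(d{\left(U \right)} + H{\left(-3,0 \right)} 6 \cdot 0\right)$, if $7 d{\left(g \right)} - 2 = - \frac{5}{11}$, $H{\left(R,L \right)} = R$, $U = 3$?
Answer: $\frac{272}{77} \approx 3.5325$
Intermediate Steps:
$F = 16$ ($F = - 4 \left(-2\right) 1 \cdot 2 = - 4 \left(\left(-2\right) 2\right) = \left(-4\right) \left(-4\right) = 16$)
$d{\left(g \right)} = \frac{17}{77}$ ($d{\left(g \right)} = \frac{2}{7} + \frac{\left(-5\right) \frac{1}{11}}{7} = \frac{2}{7} + \frac{1}{7} \left(- \frac{5}{11}\right) = \frac{2}{7} - \frac{5}{77} = \frac{17}{77}$)
$F \left(d{\left(U \right)} + H{\left(-3,0 \right)} 6 \cdot 0\right) = 16 \left(\frac{17}{77} + \left(-3\right) 6 \cdot 0\right) = 16 \left(\frac{17}{77} - 0\right) = 16 \left(\frac{17}{77} + 0\right) = 16 \cdot \frac{17}{77} = \frac{272}{77}$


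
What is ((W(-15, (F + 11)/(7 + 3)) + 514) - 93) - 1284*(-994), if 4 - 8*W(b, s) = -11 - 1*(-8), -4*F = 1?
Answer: 10213743/8 ≈ 1.2767e+6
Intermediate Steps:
F = -¼ (F = -¼*1 = -¼ ≈ -0.25000)
W(b, s) = 7/8 (W(b, s) = ½ - (-11 - 1*(-8))/8 = ½ - (-11 + 8)/8 = ½ - ⅛*(-3) = ½ + 3/8 = 7/8)
((W(-15, (F + 11)/(7 + 3)) + 514) - 93) - 1284*(-994) = ((7/8 + 514) - 93) - 1284*(-994) = (4119/8 - 93) + 1276296 = 3375/8 + 1276296 = 10213743/8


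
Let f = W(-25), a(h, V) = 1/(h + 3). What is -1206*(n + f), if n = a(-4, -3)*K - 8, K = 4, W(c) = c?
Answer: 44622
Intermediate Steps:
a(h, V) = 1/(3 + h)
f = -25
n = -12 (n = 4/(3 - 4) - 8 = 4/(-1) - 8 = -1*4 - 8 = -4 - 8 = -12)
-1206*(n + f) = -1206*(-12 - 25) = -1206*(-37) = 44622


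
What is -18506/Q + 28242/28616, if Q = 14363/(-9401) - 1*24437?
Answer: 358342793353/205450897050 ≈ 1.7442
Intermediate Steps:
Q = -229746600/9401 (Q = 14363*(-1/9401) - 24437 = -14363/9401 - 24437 = -229746600/9401 ≈ -24439.)
-18506/Q + 28242/28616 = -18506/(-229746600/9401) + 28242/28616 = -18506*(-9401/229746600) + 28242*(1/28616) = 86987453/114873300 + 14121/14308 = 358342793353/205450897050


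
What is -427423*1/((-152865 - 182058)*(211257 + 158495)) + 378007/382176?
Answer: 1950498499093505/1972003463404704 ≈ 0.98909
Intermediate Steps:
-427423*1/((-152865 - 182058)*(211257 + 158495)) + 378007/382176 = -427423/((-334923*369752)) + 378007*(1/382176) = -427423/(-123838449096) + 378007/382176 = -427423*(-1/123838449096) + 378007/382176 = 427423/123838449096 + 378007/382176 = 1950498499093505/1972003463404704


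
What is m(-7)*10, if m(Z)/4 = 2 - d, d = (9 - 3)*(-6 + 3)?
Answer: 800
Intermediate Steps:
d = -18 (d = 6*(-3) = -18)
m(Z) = 80 (m(Z) = 4*(2 - 1*(-18)) = 4*(2 + 18) = 4*20 = 80)
m(-7)*10 = 80*10 = 800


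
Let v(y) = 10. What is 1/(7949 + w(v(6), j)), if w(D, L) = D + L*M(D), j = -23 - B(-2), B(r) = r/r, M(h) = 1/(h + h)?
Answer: 5/39789 ≈ 0.00012566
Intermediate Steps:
M(h) = 1/(2*h)
B(r) = 1
j = -24 (j = -23 - 1*1 = -23 - 1 = -24)
w(D, L) = D + L/(2*D) (w(D, L) = D + L*(1/(2*D)) = D + L/(2*D))
1/(7949 + w(v(6), j)) = 1/(7949 + (10 + (½)*(-24)/10)) = 1/(7949 + (10 + (½)*(-24)*(⅒))) = 1/(7949 + (10 - 6/5)) = 1/(7949 + 44/5) = 1/(39789/5) = 5/39789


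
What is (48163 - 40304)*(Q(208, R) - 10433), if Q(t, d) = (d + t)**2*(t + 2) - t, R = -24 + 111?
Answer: 143541562131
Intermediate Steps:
R = 87
Q(t, d) = -t + (d + t)**2*(2 + t) (Q(t, d) = (d + t)**2*(2 + t) - t = -t + (d + t)**2*(2 + t))
(48163 - 40304)*(Q(208, R) - 10433) = (48163 - 40304)*((-1*208 + 2*(87 + 208)**2 + 208*(87 + 208)**2) - 10433) = 7859*((-208 + 2*295**2 + 208*295**2) - 10433) = 7859*((-208 + 2*87025 + 208*87025) - 10433) = 7859*((-208 + 174050 + 18101200) - 10433) = 7859*(18275042 - 10433) = 7859*18264609 = 143541562131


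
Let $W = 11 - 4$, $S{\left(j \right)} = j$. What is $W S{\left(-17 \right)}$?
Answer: $-119$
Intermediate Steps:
$W = 7$ ($W = 11 - 4 = 7$)
$W S{\left(-17 \right)} = 7 \left(-17\right) = -119$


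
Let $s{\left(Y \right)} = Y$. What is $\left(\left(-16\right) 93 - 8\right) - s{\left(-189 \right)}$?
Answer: $-1307$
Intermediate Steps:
$\left(\left(-16\right) 93 - 8\right) - s{\left(-189 \right)} = \left(\left(-16\right) 93 - 8\right) - -189 = \left(-1488 - 8\right) + 189 = -1496 + 189 = -1307$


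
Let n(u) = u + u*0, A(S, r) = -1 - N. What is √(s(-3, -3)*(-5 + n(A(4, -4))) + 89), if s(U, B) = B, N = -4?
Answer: √95 ≈ 9.7468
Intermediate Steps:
A(S, r) = 3 (A(S, r) = -1 - 1*(-4) = -1 + 4 = 3)
n(u) = u (n(u) = u + 0 = u)
√(s(-3, -3)*(-5 + n(A(4, -4))) + 89) = √(-3*(-5 + 3) + 89) = √(-3*(-2) + 89) = √(6 + 89) = √95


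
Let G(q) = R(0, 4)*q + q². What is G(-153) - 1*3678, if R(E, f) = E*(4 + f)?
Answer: 19731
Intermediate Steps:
G(q) = q² (G(q) = (0*(4 + 4))*q + q² = (0*8)*q + q² = 0*q + q² = 0 + q² = q²)
G(-153) - 1*3678 = (-153)² - 1*3678 = 23409 - 3678 = 19731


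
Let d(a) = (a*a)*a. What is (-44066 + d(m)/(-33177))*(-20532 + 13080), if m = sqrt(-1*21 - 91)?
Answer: 328379832 - 1112832*I*sqrt(7)/11059 ≈ 3.2838e+8 - 266.23*I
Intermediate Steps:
m = 4*I*sqrt(7) (m = sqrt(-21 - 91) = sqrt(-112) = 4*I*sqrt(7) ≈ 10.583*I)
d(a) = a**3 (d(a) = a**2*a = a**3)
(-44066 + d(m)/(-33177))*(-20532 + 13080) = (-44066 + (4*I*sqrt(7))**3/(-33177))*(-20532 + 13080) = (-44066 - 448*I*sqrt(7)*(-1/33177))*(-7452) = (-44066 + 448*I*sqrt(7)/33177)*(-7452) = 328379832 - 1112832*I*sqrt(7)/11059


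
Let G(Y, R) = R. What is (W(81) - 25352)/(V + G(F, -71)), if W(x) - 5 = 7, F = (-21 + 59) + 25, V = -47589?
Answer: 1267/2383 ≈ 0.53168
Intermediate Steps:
F = 63 (F = 38 + 25 = 63)
W(x) = 12 (W(x) = 5 + 7 = 12)
(W(81) - 25352)/(V + G(F, -71)) = (12 - 25352)/(-47589 - 71) = -25340/(-47660) = -25340*(-1/47660) = 1267/2383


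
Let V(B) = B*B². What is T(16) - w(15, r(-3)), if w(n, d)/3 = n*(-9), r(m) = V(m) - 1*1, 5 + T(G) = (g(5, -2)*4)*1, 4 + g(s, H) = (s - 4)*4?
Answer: 400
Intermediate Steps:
V(B) = B³
g(s, H) = -20 + 4*s (g(s, H) = -4 + (s - 4)*4 = -4 + (-4 + s)*4 = -4 + (-16 + 4*s) = -20 + 4*s)
T(G) = -5 (T(G) = -5 + ((-20 + 4*5)*4)*1 = -5 + ((-20 + 20)*4)*1 = -5 + (0*4)*1 = -5 + 0*1 = -5 + 0 = -5)
r(m) = -1 + m³ (r(m) = m³ - 1*1 = m³ - 1 = -1 + m³)
w(n, d) = -27*n (w(n, d) = 3*(n*(-9)) = 3*(-9*n) = -27*n)
T(16) - w(15, r(-3)) = -5 - (-27)*15 = -5 - 1*(-405) = -5 + 405 = 400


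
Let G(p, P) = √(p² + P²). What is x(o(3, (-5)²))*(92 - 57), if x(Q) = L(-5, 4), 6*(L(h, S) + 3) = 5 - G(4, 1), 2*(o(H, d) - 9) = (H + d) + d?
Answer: -455/6 - 35*√17/6 ≈ -99.885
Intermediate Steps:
o(H, d) = 9 + d + H/2 (o(H, d) = 9 + ((H + d) + d)/2 = 9 + (H + 2*d)/2 = 9 + (d + H/2) = 9 + d + H/2)
G(p, P) = √(P² + p²)
L(h, S) = -13/6 - √17/6 (L(h, S) = -3 + (5 - √(1² + 4²))/6 = -3 + (5 - √(1 + 16))/6 = -3 + (5 - √17)/6 = -3 + (⅚ - √17/6) = -13/6 - √17/6)
x(Q) = -13/6 - √17/6
x(o(3, (-5)²))*(92 - 57) = (-13/6 - √17/6)*(92 - 57) = (-13/6 - √17/6)*35 = -455/6 - 35*√17/6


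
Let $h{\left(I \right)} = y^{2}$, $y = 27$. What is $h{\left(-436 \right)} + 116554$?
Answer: $117283$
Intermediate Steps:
$h{\left(I \right)} = 729$ ($h{\left(I \right)} = 27^{2} = 729$)
$h{\left(-436 \right)} + 116554 = 729 + 116554 = 117283$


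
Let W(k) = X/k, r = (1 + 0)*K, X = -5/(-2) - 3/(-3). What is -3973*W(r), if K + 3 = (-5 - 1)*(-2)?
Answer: -27811/18 ≈ -1545.1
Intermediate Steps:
K = 9 (K = -3 + (-5 - 1)*(-2) = -3 - 6*(-2) = -3 + 12 = 9)
X = 7/2 (X = -5*(-½) - 3*(-⅓) = 5/2 + 1 = 7/2 ≈ 3.5000)
r = 9 (r = (1 + 0)*9 = 1*9 = 9)
W(k) = 7/(2*k)
-3973*W(r) = -27811/(2*9) = -3973*7/18 = -27811/18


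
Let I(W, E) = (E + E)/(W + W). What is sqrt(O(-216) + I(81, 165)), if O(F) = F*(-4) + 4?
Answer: 13*sqrt(417)/9 ≈ 29.496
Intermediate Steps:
I(W, E) = E/W (I(W, E) = (2*E)/((2*W)) = (2*E)*(1/(2*W)) = E/W)
O(F) = 4 - 4*F (O(F) = -4*F + 4 = 4 - 4*F)
sqrt(O(-216) + I(81, 165)) = sqrt((4 - 4*(-216)) + 165/81) = sqrt((4 + 864) + 165*(1/81)) = sqrt(868 + 55/27) = sqrt(23491/27) = 13*sqrt(417)/9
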